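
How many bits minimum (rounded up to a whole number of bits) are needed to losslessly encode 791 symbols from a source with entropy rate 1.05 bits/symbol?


Minimum bits >= n * H = 791 * 1.05 = 830.55, rounded up to a whole number of bits = 831

831 bits


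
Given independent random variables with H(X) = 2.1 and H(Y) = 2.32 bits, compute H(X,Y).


For independent variables, H(X,Y) = H(X) + H(Y) = 2.1 + 2.32 = 4.42

4.42 bits


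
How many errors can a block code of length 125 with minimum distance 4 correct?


Correction capability = floor((d-1)/2) = floor((4-1)/2) = 1

1 errors


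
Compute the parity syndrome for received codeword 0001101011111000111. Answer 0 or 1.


Syndrome = XOR of all bits = 0 XOR 0 XOR 0 XOR 1 XOR 1 XOR 0 XOR 1 XOR 0 XOR 1 XOR 1 XOR 1 XOR 1 XOR 1 XOR 0 XOR 0 XOR 0 XOR 1 XOR 1 XOR 1 = 1

1


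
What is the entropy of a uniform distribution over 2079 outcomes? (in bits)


H = log2(n) = log2(2079) = 11.0217

11.0217 bits


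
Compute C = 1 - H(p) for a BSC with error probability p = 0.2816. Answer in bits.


H(p) = -p*log2(p) - (1-p)*log2(1-p) = -0.2816*log2(0.2816) - 0.7184*log2(0.7184) = 0.514844 + 0.342778 = 0.8576. C = 1 - H(p) = 1 - 0.8576 = 0.1424

0.1424 bits


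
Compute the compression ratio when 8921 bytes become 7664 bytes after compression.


Ratio = original / compressed = 8921 / 7664 = 1.164

1.164


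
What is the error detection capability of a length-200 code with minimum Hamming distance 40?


Detection capability = d_min - 1 = 40 - 1 = 39

39 errors


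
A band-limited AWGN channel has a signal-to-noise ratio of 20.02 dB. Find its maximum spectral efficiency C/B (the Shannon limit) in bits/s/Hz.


SNR_linear = 10^(20.02/10) = 100.4616; C/B = log2(1 + SNR_linear) = log2(1 + 100.4616) = 6.6648

6.6648 bits/s/Hz


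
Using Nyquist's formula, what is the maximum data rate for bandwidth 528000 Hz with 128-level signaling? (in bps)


Rate = 2 * B * log2(M) = 2 * 528000 * 7.0 = 7392000.0

7392000.0 bps


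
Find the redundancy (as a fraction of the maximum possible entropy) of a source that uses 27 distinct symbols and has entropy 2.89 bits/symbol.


H_max = log2(K) = log2(27) = 4.7549 bits/symbol. Redundancy = 1 - H/H_max = 1 - 2.89/4.7549 = 1 - 0.6078 = 0.3922

0.3922


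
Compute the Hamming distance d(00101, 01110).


Count differing positions: . ^ . ^ ^ = 3 differences

3


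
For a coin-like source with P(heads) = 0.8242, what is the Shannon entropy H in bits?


H = -p*log2(p) - (1-p)*log2(1-p). -0.8242*log2(0.8242) = 0.229897; -0.1758*log2(0.1758) = 0.440905. H = 0.229897 + 0.440905 = 0.6708

0.6708 bits


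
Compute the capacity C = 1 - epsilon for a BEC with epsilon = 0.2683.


C = 1 - epsilon = 1 - 0.2683 = 0.7317

0.7317 bits


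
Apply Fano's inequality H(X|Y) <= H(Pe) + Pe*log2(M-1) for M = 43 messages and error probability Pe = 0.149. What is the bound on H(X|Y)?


H(Pe) = -Pe*log2(Pe) - (1-Pe)*log2(1-Pe) = -0.149*log2(0.149) - 0.851*log2(0.851) = 0.409246 + 0.198086 = 0.6073. Pe*log2(M-1) = 0.149*log2(42) = 0.803455. Bound = H(Pe) + Pe*log2(M-1) = 0.409246 + 0.198086 + 0.803455 = 1.4108

1.4108 bits


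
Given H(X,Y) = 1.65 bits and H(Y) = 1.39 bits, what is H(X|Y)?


H(X|Y) = H(X,Y) - H(Y) = 1.65 - 1.39 = 0.26

0.26 bits


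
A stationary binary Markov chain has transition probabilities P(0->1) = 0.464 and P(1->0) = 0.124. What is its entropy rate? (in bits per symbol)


Stationary distribution: pi_0 = p10/(p01+p10) = 0.2109, pi_1 = 0.7891. Entropy rate H' = pi_0*H(p01) + pi_1*H(p10) = 0.2109*0.9963 + 0.7891*0.5408 = 0.6368

0.6368 bits/symbol


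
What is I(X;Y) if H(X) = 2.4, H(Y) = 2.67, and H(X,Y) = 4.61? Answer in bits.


I(X;Y) = H(X) + H(Y) - H(X,Y) = 2.4 + 2.67 - 4.61 = 0.46

0.46 bits


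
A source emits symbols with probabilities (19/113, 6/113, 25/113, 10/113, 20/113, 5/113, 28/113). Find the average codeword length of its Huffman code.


Huffman construction (repeatedly merge the two least-probable nodes; each merge adds 1 bit to every symbol beneath it): 5/113 + 6/113 = 11/113; 10/113 + 11/113 = 21/113; 19/113 + 20/113 = 39/113; 21/113 + 25/113 = 46/113; 28/113 + 39/113 = 67/113; 46/113 + 67/113 = 1. Resulting codeword lengths (in the order the probabilities were given): (3, 4, 2, 3, 3, 4, 2). L_avg = sum(p_i * l_i) = 19/113*3 + 6/113*4 + 25/113*2 + 10/113*3 + 20/113*3 + 5/113*4 + 28/113*2 = 297/113 = 2.6283

2.6283 bits


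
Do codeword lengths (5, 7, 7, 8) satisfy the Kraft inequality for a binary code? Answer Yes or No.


Kraft sum = sum(2^(-l_i)) = 0.0508, need <= 1. Result: satisfied (a binary prefix-free code with these lengths exists)

Yes


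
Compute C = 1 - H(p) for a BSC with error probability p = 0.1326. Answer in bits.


H(p) = -p*log2(p) - (1-p)*log2(1-p) = -0.1326*log2(0.1326) - 0.8674*log2(0.8674) = 0.386509 + 0.178017 = 0.5645. C = 1 - H(p) = 1 - 0.5645 = 0.4355

0.4355 bits


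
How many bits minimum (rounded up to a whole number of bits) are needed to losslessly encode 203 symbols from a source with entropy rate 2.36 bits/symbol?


Minimum bits >= n * H = 203 * 2.36 = 479.08, rounded up to a whole number of bits = 480

480 bits


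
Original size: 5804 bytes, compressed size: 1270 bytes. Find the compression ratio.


Ratio = original / compressed = 5804 / 1270 = 4.5701

4.5701


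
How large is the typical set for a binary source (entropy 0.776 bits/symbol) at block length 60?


log2|A_typical| = nH = 60 * 0.776 = 46.56, so |A_typical| ~ 2^46.56 = 1.037e+14

1.037e+14


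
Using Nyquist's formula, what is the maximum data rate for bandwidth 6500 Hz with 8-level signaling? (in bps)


Rate = 2 * B * log2(M) = 2 * 6500 * 3.0 = 39000.0

39000.0 bps


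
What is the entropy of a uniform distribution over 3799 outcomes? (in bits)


H = log2(n) = log2(3799) = 11.8914

11.8914 bits


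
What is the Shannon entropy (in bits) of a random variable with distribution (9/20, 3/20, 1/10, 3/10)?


H = -sum(p_i * log2(p_i)). Terms: -(9/20)*log2(9/20) = 0.518401; -(3/20)*log2(3/20) = 0.410545; -(1/10)*log2(1/10) = 0.332193; -(3/10)*log2(3/10) = 0.521090. H = 0.518401 + 0.410545 + 0.332193 + 0.521090 = 1.7822

1.7822 bits


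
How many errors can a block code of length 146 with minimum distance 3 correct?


Correction capability = floor((d-1)/2) = floor((3-1)/2) = 1

1 errors


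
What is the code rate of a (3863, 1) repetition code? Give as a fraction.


Rate = k/n = 1/3863

1/3863


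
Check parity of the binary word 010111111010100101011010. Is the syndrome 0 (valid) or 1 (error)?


Syndrome = XOR of all bits = 0 XOR 1 XOR 0 XOR 1 XOR 1 XOR 1 XOR 1 XOR 1 XOR 1 XOR 0 XOR 1 XOR 0 XOR 1 XOR 0 XOR 0 XOR 1 XOR 0 XOR 1 XOR 0 XOR 1 XOR 1 XOR 0 XOR 1 XOR 0 = 0

0


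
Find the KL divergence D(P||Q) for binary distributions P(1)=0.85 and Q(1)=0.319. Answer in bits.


KL = p*log2(p/q) + (1-p)*log2((1-p)/(1-q)) = 0.85*log2(0.85/0.319) + 0.15*log2(0.15/0.681) = 0.8744

0.8744 bits


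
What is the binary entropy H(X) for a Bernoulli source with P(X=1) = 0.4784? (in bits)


H = -p*log2(p) - (1-p)*log2(1-p). -0.4784*log2(0.4784) = 0.508879; -0.5216*log2(0.5216) = 0.489774. H = 0.508879 + 0.489774 = 0.9987

0.9987 bits


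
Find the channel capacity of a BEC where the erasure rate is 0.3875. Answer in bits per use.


C = 1 - epsilon = 1 - 0.3875 = 0.6125

0.6125 bits


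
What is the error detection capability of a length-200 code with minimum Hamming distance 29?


Detection capability = d_min - 1 = 29 - 1 = 28

28 errors


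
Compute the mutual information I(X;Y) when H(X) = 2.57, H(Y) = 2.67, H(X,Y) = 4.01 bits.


I(X;Y) = H(X) + H(Y) - H(X,Y) = 2.57 + 2.67 - 4.01 = 1.23

1.23 bits


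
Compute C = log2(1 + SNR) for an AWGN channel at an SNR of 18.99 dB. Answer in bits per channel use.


SNR_linear = 10^(18.99/10) = 79.2501; C = log2(1 + SNR_linear) = log2(1 + 79.2501) = 6.3264

6.3264 bits/channel use


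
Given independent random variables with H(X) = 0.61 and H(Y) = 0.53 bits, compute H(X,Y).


For independent variables, H(X,Y) = H(X) + H(Y) = 0.61 + 0.53 = 1.14

1.14 bits


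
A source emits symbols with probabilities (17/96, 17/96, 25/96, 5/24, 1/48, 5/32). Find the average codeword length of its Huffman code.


Huffman construction (repeatedly merge the two least-probable nodes; each merge adds 1 bit to every symbol beneath it): 1/48 + 5/32 = 17/96; 17/96 + 17/96 = 17/48; 17/96 + 5/24 = 37/96; 25/96 + 17/48 = 59/96; 37/96 + 59/96 = 1. Resulting codeword lengths (in the order the probabilities were given): (3, 3, 2, 2, 3, 3). L_avg = sum(p_i * l_i) = 17/96*3 + 17/96*3 + 25/96*2 + 5/24*2 + 1/48*3 + 5/32*3 = 81/32 = 2.5312

2.5312 bits


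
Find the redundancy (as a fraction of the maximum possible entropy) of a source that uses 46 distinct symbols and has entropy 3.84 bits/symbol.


H_max = log2(K) = log2(46) = 5.5236 bits/symbol. Redundancy = 1 - H/H_max = 1 - 3.84/5.5236 = 1 - 0.6952 = 0.3048

0.3048


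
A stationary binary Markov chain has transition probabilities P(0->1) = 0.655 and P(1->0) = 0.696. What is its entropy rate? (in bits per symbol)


Stationary distribution: pi_0 = p10/(p01+p10) = 0.5152, pi_1 = 0.4848. Entropy rate H' = pi_0*H(p01) + pi_1*H(p10) = 0.5152*0.9295 + 0.4848*0.8861 = 0.9085

0.9085 bits/symbol


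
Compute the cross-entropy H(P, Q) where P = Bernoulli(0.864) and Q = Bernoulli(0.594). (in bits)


H(P,Q) = -p*log2(q) - (1-p)*log2(1-q). -0.864*log2(0.594) = 0.649266; -0.136*log2(0.406) = 0.176861. H(P,Q) = 0.649266 + 0.176861 = 0.8261

0.8261 bits


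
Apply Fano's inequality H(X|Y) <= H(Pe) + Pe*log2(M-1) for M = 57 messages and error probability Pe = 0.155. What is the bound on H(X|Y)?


H(Pe) = -Pe*log2(Pe) - (1-Pe)*log2(1-Pe) = -0.155*log2(0.155) - 0.845*log2(0.845) = 0.416897 + 0.205315 = 0.6222. Pe*log2(M-1) = 0.155*log2(56) = 0.900140. Bound = H(Pe) + Pe*log2(M-1) = 0.416897 + 0.205315 + 0.900140 = 1.5224

1.5224 bits


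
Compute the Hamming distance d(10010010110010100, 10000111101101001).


Count differing positions: . . . ^ . ^ . ^ . ^ ^ ^ ^ ^ ^ . ^ = 10 differences

10


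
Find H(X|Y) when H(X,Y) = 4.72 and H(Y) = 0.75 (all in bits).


H(X|Y) = H(X,Y) - H(Y) = 4.72 - 0.75 = 3.97

3.97 bits


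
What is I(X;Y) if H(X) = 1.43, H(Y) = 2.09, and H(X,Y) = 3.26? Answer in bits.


I(X;Y) = H(X) + H(Y) - H(X,Y) = 1.43 + 2.09 - 3.26 = 0.26

0.26 bits


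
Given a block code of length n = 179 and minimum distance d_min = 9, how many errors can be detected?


Detection capability = d_min - 1 = 9 - 1 = 8

8 errors


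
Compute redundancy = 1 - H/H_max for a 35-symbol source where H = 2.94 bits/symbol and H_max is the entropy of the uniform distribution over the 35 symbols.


H_max = log2(K) = log2(35) = 5.1293 bits/symbol. Redundancy = 1 - H/H_max = 1 - 2.94/5.1293 = 1 - 0.5732 = 0.4268

0.4268


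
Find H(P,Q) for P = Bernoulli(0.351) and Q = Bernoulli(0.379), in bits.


H(P,Q) = -p*log2(q) - (1-p)*log2(1-q). -0.351*log2(0.379) = 0.491305; -0.649*log2(0.621) = 0.446080. H(P,Q) = 0.491305 + 0.446080 = 0.9374

0.9374 bits


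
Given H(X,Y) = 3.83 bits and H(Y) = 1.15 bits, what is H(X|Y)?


H(X|Y) = H(X,Y) - H(Y) = 3.83 - 1.15 = 2.68

2.68 bits


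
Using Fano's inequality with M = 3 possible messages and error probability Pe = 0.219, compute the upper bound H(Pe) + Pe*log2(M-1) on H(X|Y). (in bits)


H(Pe) = -Pe*log2(Pe) - (1-Pe)*log2(1-Pe) = -0.219*log2(0.219) - 0.781*log2(0.781) = 0.479828 + 0.278509 = 0.7583. Pe*log2(M-1) = 0.219*log2(2) = 0.219000. Bound = H(Pe) + Pe*log2(M-1) = 0.479828 + 0.278509 + 0.219000 = 0.9773

0.9773 bits


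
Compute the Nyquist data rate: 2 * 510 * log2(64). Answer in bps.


Rate = 2 * B * log2(M) = 2 * 510 * 6.0 = 6120.0

6120.0 bps


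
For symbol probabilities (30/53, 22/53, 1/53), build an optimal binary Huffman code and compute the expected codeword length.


Huffman construction (repeatedly merge the two least-probable nodes; each merge adds 1 bit to every symbol beneath it): 1/53 + 22/53 = 23/53; 23/53 + 30/53 = 1. Resulting codeword lengths (in the order the probabilities were given): (1, 2, 2). L_avg = sum(p_i * l_i) = 30/53*1 + 22/53*2 + 1/53*2 = 76/53 = 1.434

1.434 bits


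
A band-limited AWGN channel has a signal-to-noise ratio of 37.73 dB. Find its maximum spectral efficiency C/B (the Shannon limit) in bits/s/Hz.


SNR_linear = 10^(37.73/10) = 5929.2532; C/B = log2(1 + SNR_linear) = log2(1 + 5929.2532) = 12.5339

12.5339 bits/s/Hz


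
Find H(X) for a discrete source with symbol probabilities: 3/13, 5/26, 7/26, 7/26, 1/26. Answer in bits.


H = -sum(p_i * log2(p_i)). Terms: -(3/13)*log2(3/13) = 0.488187; -(5/26)*log2(5/26) = 0.457406; -(7/26)*log2(7/26) = 0.509677; -(7/26)*log2(7/26) = 0.509677; -(1/26)*log2(1/26) = 0.180786. H = 0.488187 + 0.457406 + 0.509677 + 0.509677 + 0.180786 = 2.1457

2.1457 bits


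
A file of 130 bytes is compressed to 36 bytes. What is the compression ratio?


Ratio = original / compressed = 130 / 36 = 3.6111

3.6111


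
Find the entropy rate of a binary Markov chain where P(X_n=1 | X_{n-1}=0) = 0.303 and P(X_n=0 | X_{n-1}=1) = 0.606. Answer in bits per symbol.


Stationary distribution: pi_0 = p10/(p01+p10) = 0.6667, pi_1 = 0.3333. Entropy rate H' = pi_0*H(p01) + pi_1*H(p10) = 0.6667*0.8849 + 0.3333*0.9673 = 0.9124

0.9124 bits/symbol


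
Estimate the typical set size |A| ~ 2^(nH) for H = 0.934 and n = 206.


log2|A_typical| = nH = 206 * 0.934 = 192.404, so |A_typical| ~ 2^192.404 = 8.306e+57

8.306e+57


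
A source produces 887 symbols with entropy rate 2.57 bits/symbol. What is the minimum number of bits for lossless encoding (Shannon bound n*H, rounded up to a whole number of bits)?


Minimum bits >= n * H = 887 * 2.57 = 2279.59, rounded up to a whole number of bits = 2280

2280 bits


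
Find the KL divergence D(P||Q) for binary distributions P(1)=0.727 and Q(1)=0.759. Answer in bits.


KL = p*log2(p/q) + (1-p)*log2((1-p)/(1-q)) = 0.727*log2(0.727/0.759) + 0.273*log2(0.273/0.241) = 0.0039

0.0039 bits


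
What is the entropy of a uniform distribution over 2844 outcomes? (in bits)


H = log2(n) = log2(2844) = 11.4737

11.4737 bits


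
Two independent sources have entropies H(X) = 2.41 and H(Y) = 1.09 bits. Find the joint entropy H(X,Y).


For independent variables, H(X,Y) = H(X) + H(Y) = 2.41 + 1.09 = 3.5

3.5 bits


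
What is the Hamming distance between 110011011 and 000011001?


Count differing positions: ^ ^ . . . . . ^ . = 3 differences

3


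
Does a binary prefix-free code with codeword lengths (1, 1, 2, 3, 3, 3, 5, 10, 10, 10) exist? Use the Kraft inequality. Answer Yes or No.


Kraft sum = sum(2^(-l_i)) = 1.6592, need <= 1. Result: violated (a binary prefix-free code with these lengths cannot exist)

No


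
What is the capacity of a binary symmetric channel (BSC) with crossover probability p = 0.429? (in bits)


H(p) = -p*log2(p) - (1-p)*log2(1-p) = -0.429*log2(0.429) - 0.571*log2(0.571) = 0.523788 + 0.461618 = 0.9854. C = 1 - H(p) = 1 - 0.9854 = 0.0146

0.0146 bits


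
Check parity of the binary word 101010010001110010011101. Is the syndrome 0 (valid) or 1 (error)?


Syndrome = XOR of all bits = 1 XOR 0 XOR 1 XOR 0 XOR 1 XOR 0 XOR 0 XOR 1 XOR 0 XOR 0 XOR 0 XOR 1 XOR 1 XOR 1 XOR 0 XOR 0 XOR 1 XOR 0 XOR 0 XOR 1 XOR 1 XOR 1 XOR 0 XOR 1 = 0

0


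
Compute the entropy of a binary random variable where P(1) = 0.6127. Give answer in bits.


H = -p*log2(p) - (1-p)*log2(1-p). -0.6127*log2(0.6127) = 0.433024; -0.3873*log2(0.3873) = 0.530011. H = 0.433024 + 0.530011 = 0.963

0.963 bits


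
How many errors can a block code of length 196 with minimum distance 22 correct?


Correction capability = floor((d-1)/2) = floor((22-1)/2) = 10

10 errors


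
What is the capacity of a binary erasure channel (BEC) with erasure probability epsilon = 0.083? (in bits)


C = 1 - epsilon = 1 - 0.083 = 0.917

0.917 bits


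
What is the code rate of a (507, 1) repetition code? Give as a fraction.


Rate = k/n = 1/507

1/507


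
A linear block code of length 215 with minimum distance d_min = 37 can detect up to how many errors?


Detection capability = d_min - 1 = 37 - 1 = 36

36 errors


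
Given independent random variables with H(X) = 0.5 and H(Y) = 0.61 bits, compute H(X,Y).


For independent variables, H(X,Y) = H(X) + H(Y) = 0.5 + 0.61 = 1.11

1.11 bits


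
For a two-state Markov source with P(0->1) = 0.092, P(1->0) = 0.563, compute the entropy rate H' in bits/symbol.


Stationary distribution: pi_0 = p10/(p01+p10) = 0.8595, pi_1 = 0.1405. Entropy rate H' = pi_0*H(p01) + pi_1*H(p10) = 0.8595*0.4431 + 0.1405*0.9885 = 0.5197

0.5197 bits/symbol


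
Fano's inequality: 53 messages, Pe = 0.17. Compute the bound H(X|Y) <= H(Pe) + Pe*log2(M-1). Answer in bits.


H(Pe) = -Pe*log2(Pe) - (1-Pe)*log2(1-Pe) = -0.17*log2(0.17) - 0.83*log2(0.83) = 0.434587 + 0.223118 = 0.6577. Pe*log2(M-1) = 0.17*log2(52) = 0.969075. Bound = H(Pe) + Pe*log2(M-1) = 0.434587 + 0.223118 + 0.969075 = 1.6268

1.6268 bits


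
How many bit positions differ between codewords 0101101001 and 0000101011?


Count differing positions: . ^ . ^ . . . . ^ . = 3 differences

3


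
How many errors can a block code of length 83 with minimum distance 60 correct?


Correction capability = floor((d-1)/2) = floor((60-1)/2) = 29

29 errors


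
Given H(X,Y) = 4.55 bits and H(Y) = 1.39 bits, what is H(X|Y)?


H(X|Y) = H(X,Y) - H(Y) = 4.55 - 1.39 = 3.16

3.16 bits


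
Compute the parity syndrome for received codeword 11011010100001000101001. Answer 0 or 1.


Syndrome = XOR of all bits = 1 XOR 1 XOR 0 XOR 1 XOR 1 XOR 0 XOR 1 XOR 0 XOR 1 XOR 0 XOR 0 XOR 0 XOR 0 XOR 1 XOR 0 XOR 0 XOR 0 XOR 1 XOR 0 XOR 1 XOR 0 XOR 0 XOR 1 = 0

0


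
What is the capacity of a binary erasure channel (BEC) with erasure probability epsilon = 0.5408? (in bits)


C = 1 - epsilon = 1 - 0.5408 = 0.4592

0.4592 bits


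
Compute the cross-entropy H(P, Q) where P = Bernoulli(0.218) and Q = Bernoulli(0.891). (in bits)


H(P,Q) = -p*log2(q) - (1-p)*log2(1-q). -0.218*log2(0.891) = 0.036298; -0.782*log2(0.109) = 2.500523. H(P,Q) = 0.036298 + 2.500523 = 2.5368

2.5368 bits


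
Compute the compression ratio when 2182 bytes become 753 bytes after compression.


Ratio = original / compressed = 2182 / 753 = 2.8977

2.8977


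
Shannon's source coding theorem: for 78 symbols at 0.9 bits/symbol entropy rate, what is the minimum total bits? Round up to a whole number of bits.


Minimum bits >= n * H = 78 * 0.9 = 70.2, rounded up to a whole number of bits = 71

71 bits


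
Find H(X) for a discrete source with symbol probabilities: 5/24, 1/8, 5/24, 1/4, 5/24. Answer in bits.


H = -sum(p_i * log2(p_i)). Terms: -(5/24)*log2(5/24) = 0.471466; -(1/8)*log2(1/8) = 0.375000; -(5/24)*log2(5/24) = 0.471466; -(1/4)*log2(1/4) = 0.500000; -(5/24)*log2(5/24) = 0.471466. H = 0.471466 + 0.375000 + 0.471466 + 0.500000 + 0.471466 = 2.2894

2.2894 bits


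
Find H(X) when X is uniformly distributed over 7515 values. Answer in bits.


H = log2(n) = log2(7515) = 12.8756

12.8756 bits


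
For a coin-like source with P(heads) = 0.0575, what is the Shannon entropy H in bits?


H = -p*log2(p) - (1-p)*log2(1-p). -0.0575*log2(0.0575) = 0.236917; -0.9425*log2(0.9425) = 0.080523. H = 0.236917 + 0.080523 = 0.3174

0.3174 bits


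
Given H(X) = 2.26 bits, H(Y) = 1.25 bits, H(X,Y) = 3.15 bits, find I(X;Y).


I(X;Y) = H(X) + H(Y) - H(X,Y) = 2.26 + 1.25 - 3.15 = 0.36

0.36 bits


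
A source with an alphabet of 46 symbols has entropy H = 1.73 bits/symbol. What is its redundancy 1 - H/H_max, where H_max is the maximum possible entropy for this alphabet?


H_max = log2(K) = log2(46) = 5.5236 bits/symbol. Redundancy = 1 - H/H_max = 1 - 1.73/5.5236 = 1 - 0.3132 = 0.6868

0.6868


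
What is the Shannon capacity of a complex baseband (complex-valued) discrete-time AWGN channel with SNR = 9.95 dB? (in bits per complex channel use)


SNR_linear = 10^(9.95/10) = 9.8855; C = log2(1 + SNR_linear) = log2(1 + 9.8855) = 3.4443

3.4443 bits/channel use


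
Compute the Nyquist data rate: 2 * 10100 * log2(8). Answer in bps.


Rate = 2 * B * log2(M) = 2 * 10100 * 3.0 = 60600.0

60600.0 bps


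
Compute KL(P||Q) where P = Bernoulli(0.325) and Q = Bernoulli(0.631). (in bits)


KL = p*log2(p/q) + (1-p)*log2((1-p)/(1-q)) = 0.325*log2(0.325/0.631) + 0.675*log2(0.675/0.369) = 0.277

0.277 bits


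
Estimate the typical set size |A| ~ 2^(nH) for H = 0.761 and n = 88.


log2|A_typical| = nH = 88 * 0.761 = 66.968, so |A_typical| ~ 2^66.968 = 1.443e+20

1.443e+20


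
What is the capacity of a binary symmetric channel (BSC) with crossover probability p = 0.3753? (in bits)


H(p) = -p*log2(p) - (1-p)*log2(1-p) = -0.3753*log2(0.3753) - 0.6247*log2(0.6247) = 0.530631 + 0.424024 = 0.9547. C = 1 - H(p) = 1 - 0.9547 = 0.0453

0.0453 bits


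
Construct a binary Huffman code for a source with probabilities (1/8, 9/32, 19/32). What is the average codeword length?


Huffman construction (repeatedly merge the two least-probable nodes; each merge adds 1 bit to every symbol beneath it): 1/8 + 9/32 = 13/32; 13/32 + 19/32 = 1. Resulting codeword lengths (in the order the probabilities were given): (2, 2, 1). L_avg = sum(p_i * l_i) = 1/8*2 + 9/32*2 + 19/32*1 = 45/32 = 1.4062

1.4062 bits


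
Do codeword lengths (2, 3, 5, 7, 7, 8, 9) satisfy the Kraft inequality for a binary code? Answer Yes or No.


Kraft sum = sum(2^(-l_i)) = 0.4277, need <= 1. Result: satisfied (a binary prefix-free code with these lengths exists)

Yes


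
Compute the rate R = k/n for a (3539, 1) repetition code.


Rate = k/n = 1/3539

1/3539


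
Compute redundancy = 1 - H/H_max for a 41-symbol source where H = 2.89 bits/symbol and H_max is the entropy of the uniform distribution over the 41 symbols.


H_max = log2(K) = log2(41) = 5.3576 bits/symbol. Redundancy = 1 - H/H_max = 1 - 2.89/5.3576 = 1 - 0.5394 = 0.4606

0.4606


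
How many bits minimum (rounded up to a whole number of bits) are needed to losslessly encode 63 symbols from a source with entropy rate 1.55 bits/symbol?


Minimum bits >= n * H = 63 * 1.55 = 97.65, rounded up to a whole number of bits = 98

98 bits


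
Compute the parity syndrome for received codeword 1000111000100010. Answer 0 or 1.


Syndrome = XOR of all bits = 1 XOR 0 XOR 0 XOR 0 XOR 1 XOR 1 XOR 1 XOR 0 XOR 0 XOR 0 XOR 1 XOR 0 XOR 0 XOR 0 XOR 1 XOR 0 = 0

0


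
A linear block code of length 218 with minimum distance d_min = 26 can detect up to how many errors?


Detection capability = d_min - 1 = 26 - 1 = 25

25 errors


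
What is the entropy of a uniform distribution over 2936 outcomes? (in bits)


H = log2(n) = log2(2936) = 11.5196

11.5196 bits


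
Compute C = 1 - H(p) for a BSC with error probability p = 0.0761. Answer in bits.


H(p) = -p*log2(p) - (1-p)*log2(1-p) = -0.0761*log2(0.0761) - 0.9239*log2(0.9239) = 0.282785 + 0.105501 = 0.3883. C = 1 - H(p) = 1 - 0.3883 = 0.6117

0.6117 bits


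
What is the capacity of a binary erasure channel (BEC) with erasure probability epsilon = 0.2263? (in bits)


C = 1 - epsilon = 1 - 0.2263 = 0.7737

0.7737 bits


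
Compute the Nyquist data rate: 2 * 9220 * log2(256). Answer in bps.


Rate = 2 * B * log2(M) = 2 * 9220 * 8.0 = 147520.0

147520.0 bps


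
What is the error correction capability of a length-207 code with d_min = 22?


Correction capability = floor((d-1)/2) = floor((22-1)/2) = 10

10 errors


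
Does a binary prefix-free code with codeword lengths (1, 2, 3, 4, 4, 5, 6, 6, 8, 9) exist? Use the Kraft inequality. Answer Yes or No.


Kraft sum = sum(2^(-l_i)) = 1.0684, need <= 1. Result: violated (a binary prefix-free code with these lengths cannot exist)

No


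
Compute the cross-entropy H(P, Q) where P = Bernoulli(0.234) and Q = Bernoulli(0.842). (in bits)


H(P,Q) = -p*log2(q) - (1-p)*log2(1-q). -0.234*log2(0.842) = 0.058057; -0.766*log2(0.158) = 2.039095. H(P,Q) = 0.058057 + 2.039095 = 2.0972

2.0972 bits


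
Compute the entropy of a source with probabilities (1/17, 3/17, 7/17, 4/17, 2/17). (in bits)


H = -sum(p_i * log2(p_i)). Terms: -(1/17)*log2(1/17) = 0.240439; -(3/17)*log2(3/17) = 0.441618; -(7/17)*log2(7/17) = 0.527103; -(4/17)*log2(4/17) = 0.491168; -(2/17)*log2(2/17) = 0.363231. H = 0.240439 + 0.441618 + 0.527103 + 0.491168 + 0.363231 = 2.0636

2.0636 bits


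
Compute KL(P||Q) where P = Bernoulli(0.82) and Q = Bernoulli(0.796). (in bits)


KL = p*log2(p/q) + (1-p)*log2((1-p)/(1-q)) = 0.82*log2(0.82/0.796) + 0.18*log2(0.18/0.204) = 0.0026

0.0026 bits


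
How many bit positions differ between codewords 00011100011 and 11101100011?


Count differing positions: ^ ^ ^ ^ . . . . . . . = 4 differences

4


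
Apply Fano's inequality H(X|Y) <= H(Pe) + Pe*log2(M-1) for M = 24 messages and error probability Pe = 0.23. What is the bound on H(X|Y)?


H(Pe) = -Pe*log2(Pe) - (1-Pe)*log2(1-Pe) = -0.23*log2(0.23) - 0.77*log2(0.77) = 0.487668 + 0.290344 = 0.778. Pe*log2(M-1) = 0.23*log2(23) = 1.040419. Bound = H(Pe) + Pe*log2(M-1) = 0.487668 + 0.290344 + 1.040419 = 1.8184

1.8184 bits


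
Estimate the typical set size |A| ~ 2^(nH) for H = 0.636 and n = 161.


log2|A_typical| = nH = 161 * 0.636 = 102.396, so |A_typical| ~ 2^102.396 = 6.672e+30

6.672e+30


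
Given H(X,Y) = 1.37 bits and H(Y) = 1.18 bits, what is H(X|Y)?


H(X|Y) = H(X,Y) - H(Y) = 1.37 - 1.18 = 0.19

0.19 bits


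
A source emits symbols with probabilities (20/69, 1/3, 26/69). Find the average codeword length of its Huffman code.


Huffman construction (repeatedly merge the two least-probable nodes; each merge adds 1 bit to every symbol beneath it): 20/69 + 1/3 = 43/69; 26/69 + 43/69 = 1. Resulting codeword lengths (in the order the probabilities were given): (2, 2, 1). L_avg = sum(p_i * l_i) = 20/69*2 + 1/3*2 + 26/69*1 = 112/69 = 1.6232

1.6232 bits


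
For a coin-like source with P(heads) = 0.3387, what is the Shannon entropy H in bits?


H = -p*log2(p) - (1-p)*log2(1-p). -0.3387*log2(0.3387) = 0.529022; -0.6613*log2(0.6613) = 0.394547. H = 0.529022 + 0.394547 = 0.9236

0.9236 bits


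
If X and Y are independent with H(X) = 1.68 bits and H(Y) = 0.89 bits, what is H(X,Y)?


For independent variables, H(X,Y) = H(X) + H(Y) = 1.68 + 0.89 = 2.57

2.57 bits


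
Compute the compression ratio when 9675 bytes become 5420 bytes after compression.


Ratio = original / compressed = 9675 / 5420 = 1.7851

1.7851


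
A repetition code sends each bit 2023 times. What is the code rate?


Rate = k/n = 1/2023

1/2023


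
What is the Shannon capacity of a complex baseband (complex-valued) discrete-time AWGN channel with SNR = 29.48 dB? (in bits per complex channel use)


SNR_linear = 10^(29.48/10) = 887.156; C = log2(1 + SNR_linear) = log2(1 + 887.156) = 9.7947

9.7947 bits/channel use


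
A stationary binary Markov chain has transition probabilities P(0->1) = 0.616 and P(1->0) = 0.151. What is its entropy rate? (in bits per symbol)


Stationary distribution: pi_0 = p10/(p01+p10) = 0.1969, pi_1 = 0.8031. Entropy rate H' = pi_0*H(p01) + pi_1*H(p10) = 0.1969*0.9608 + 0.8031*0.6123 = 0.6809

0.6809 bits/symbol


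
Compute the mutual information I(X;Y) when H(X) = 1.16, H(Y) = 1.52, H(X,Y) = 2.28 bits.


I(X;Y) = H(X) + H(Y) - H(X,Y) = 1.16 + 1.52 - 2.28 = 0.4

0.4 bits


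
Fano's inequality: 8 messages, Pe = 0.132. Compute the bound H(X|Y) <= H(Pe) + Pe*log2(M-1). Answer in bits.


H(Pe) = -Pe*log2(Pe) - (1-Pe)*log2(1-Pe) = -0.132*log2(0.132) - 0.868*log2(0.868) = 0.385624 + 0.177274 = 0.5629. Pe*log2(M-1) = 0.132*log2(7) = 0.370571. Bound = H(Pe) + Pe*log2(M-1) = 0.385624 + 0.177274 + 0.370571 = 0.9335

0.9335 bits


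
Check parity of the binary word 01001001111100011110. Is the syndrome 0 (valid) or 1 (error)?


Syndrome = XOR of all bits = 0 XOR 1 XOR 0 XOR 0 XOR 1 XOR 0 XOR 0 XOR 1 XOR 1 XOR 1 XOR 1 XOR 1 XOR 0 XOR 0 XOR 0 XOR 1 XOR 1 XOR 1 XOR 1 XOR 0 = 1

1


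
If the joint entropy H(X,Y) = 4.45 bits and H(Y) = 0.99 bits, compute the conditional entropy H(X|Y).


H(X|Y) = H(X,Y) - H(Y) = 4.45 - 0.99 = 3.46

3.46 bits


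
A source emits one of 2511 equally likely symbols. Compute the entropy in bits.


H = log2(n) = log2(2511) = 11.294

11.294 bits


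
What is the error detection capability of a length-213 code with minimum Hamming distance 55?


Detection capability = d_min - 1 = 55 - 1 = 54

54 errors


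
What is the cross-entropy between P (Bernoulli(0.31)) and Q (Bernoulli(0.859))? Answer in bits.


H(P,Q) = -p*log2(q) - (1-p)*log2(1-q). -0.31*log2(0.859) = 0.067974; -0.69*log2(0.141) = 1.950101. H(P,Q) = 0.067974 + 1.950101 = 2.0181

2.0181 bits


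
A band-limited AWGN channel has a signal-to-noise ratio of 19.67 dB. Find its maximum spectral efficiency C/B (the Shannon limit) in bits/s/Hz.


SNR_linear = 10^(19.67/10) = 92.683; C/B = log2(1 + SNR_linear) = log2(1 + 92.683) = 6.5497

6.5497 bits/s/Hz


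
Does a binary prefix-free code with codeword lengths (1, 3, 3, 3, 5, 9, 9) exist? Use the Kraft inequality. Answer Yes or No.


Kraft sum = sum(2^(-l_i)) = 0.9102, need <= 1. Result: satisfied (a binary prefix-free code with these lengths exists)

Yes


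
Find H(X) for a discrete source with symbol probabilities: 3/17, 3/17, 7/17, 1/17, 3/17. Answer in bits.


H = -sum(p_i * log2(p_i)). Terms: -(3/17)*log2(3/17) = 0.441618; -(3/17)*log2(3/17) = 0.441618; -(7/17)*log2(7/17) = 0.527103; -(1/17)*log2(1/17) = 0.240439; -(3/17)*log2(3/17) = 0.441618. H = 0.441618 + 0.441618 + 0.527103 + 0.240439 + 0.441618 = 2.0924

2.0924 bits


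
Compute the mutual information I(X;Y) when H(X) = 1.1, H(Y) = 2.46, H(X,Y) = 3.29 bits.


I(X;Y) = H(X) + H(Y) - H(X,Y) = 1.1 + 2.46 - 3.29 = 0.27

0.27 bits


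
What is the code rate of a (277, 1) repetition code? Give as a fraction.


Rate = k/n = 1/277

1/277


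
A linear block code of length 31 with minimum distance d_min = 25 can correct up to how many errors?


Correction capability = floor((d-1)/2) = floor((25-1)/2) = 12

12 errors


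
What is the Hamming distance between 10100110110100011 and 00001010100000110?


Count differing positions: ^ . ^ . ^ ^ . . . ^ . ^ . . ^ . ^ = 8 differences

8


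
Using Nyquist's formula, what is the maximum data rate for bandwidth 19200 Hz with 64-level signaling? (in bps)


Rate = 2 * B * log2(M) = 2 * 19200 * 6.0 = 230400.0

230400.0 bps


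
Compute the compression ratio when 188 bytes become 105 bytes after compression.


Ratio = original / compressed = 188 / 105 = 1.7905

1.7905


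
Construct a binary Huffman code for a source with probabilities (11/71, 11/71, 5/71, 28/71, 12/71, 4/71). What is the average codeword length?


Huffman construction (repeatedly merge the two least-probable nodes; each merge adds 1 bit to every symbol beneath it): 4/71 + 5/71 = 9/71; 9/71 + 11/71 = 20/71; 11/71 + 12/71 = 23/71; 20/71 + 23/71 = 43/71; 28/71 + 43/71 = 1. Resulting codeword lengths (in the order the probabilities were given): (3, 3, 4, 1, 3, 4). L_avg = sum(p_i * l_i) = 11/71*3 + 11/71*3 + 5/71*4 + 28/71*1 + 12/71*3 + 4/71*4 = 166/71 = 2.338

2.338 bits


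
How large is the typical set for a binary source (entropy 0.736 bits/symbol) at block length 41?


log2|A_typical| = nH = 41 * 0.736 = 30.176, so |A_typical| ~ 2^30.176 = 1.213e+09

1.213e+09


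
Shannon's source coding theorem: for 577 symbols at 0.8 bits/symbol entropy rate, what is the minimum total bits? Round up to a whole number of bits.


Minimum bits >= n * H = 577 * 0.8 = 461.6, rounded up to a whole number of bits = 462

462 bits


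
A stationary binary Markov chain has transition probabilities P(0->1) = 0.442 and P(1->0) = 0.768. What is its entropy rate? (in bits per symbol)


Stationary distribution: pi_0 = p10/(p01+p10) = 0.6347, pi_1 = 0.3653. Entropy rate H' = pi_0*H(p01) + pi_1*H(p10) = 0.6347*0.9903 + 0.3653*0.7815 = 0.914

0.914 bits/symbol


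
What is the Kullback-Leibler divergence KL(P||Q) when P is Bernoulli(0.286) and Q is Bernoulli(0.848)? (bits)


KL = p*log2(p/q) + (1-p)*log2((1-p)/(1-q)) = 0.286*log2(0.286/0.848) + 0.714*log2(0.714/0.152) = 1.1451

1.1451 bits


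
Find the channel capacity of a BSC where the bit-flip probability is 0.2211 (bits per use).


H(p) = -p*log2(p) - (1-p)*log2(1-p) = -0.2211*log2(0.2211) - 0.7789*log2(0.7789) = 0.481385 + 0.280786 = 0.7622. C = 1 - H(p) = 1 - 0.7622 = 0.2378

0.2378 bits


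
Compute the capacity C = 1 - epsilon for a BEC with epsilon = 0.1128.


C = 1 - epsilon = 1 - 0.1128 = 0.8872

0.8872 bits


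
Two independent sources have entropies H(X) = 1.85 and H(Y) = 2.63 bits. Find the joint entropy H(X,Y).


For independent variables, H(X,Y) = H(X) + H(Y) = 1.85 + 2.63 = 4.48

4.48 bits


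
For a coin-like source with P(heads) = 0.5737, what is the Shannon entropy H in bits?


H = -p*log2(p) - (1-p)*log2(1-p). -0.5737*log2(0.5737) = 0.459896; -0.4263*log2(0.4263) = 0.524374. H = 0.459896 + 0.524374 = 0.9843

0.9843 bits


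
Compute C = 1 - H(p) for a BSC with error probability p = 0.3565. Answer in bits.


H(p) = -p*log2(p) - (1-p)*log2(1-p) = -0.3565*log2(0.3565) - 0.6435*log2(0.6435) = 0.530481 + 0.409258 = 0.9397. C = 1 - H(p) = 1 - 0.9397 = 0.0603

0.0603 bits


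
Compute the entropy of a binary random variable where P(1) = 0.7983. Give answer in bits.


H = -p*log2(p) - (1-p)*log2(1-p). -0.7983*log2(0.7983) = 0.259445; -0.2017*log2(0.2017) = 0.465870. H = 0.259445 + 0.465870 = 0.7253

0.7253 bits


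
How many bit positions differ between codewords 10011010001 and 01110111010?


Count differing positions: ^ ^ ^ . ^ ^ . ^ . ^ ^ = 8 differences

8


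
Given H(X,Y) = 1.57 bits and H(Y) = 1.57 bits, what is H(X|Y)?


H(X|Y) = H(X,Y) - H(Y) = 1.57 - 1.57 = 0.0

0.0 bits


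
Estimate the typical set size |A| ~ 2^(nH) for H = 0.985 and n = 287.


log2|A_typical| = nH = 287 * 0.985 = 282.695, so |A_typical| ~ 2^282.695 = 1.258e+85

1.258e+85


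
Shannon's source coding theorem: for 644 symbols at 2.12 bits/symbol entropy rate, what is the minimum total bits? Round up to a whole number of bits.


Minimum bits >= n * H = 644 * 2.12 = 1365.28, rounded up to a whole number of bits = 1366

1366 bits


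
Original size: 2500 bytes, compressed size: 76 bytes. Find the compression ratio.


Ratio = original / compressed = 2500 / 76 = 32.8947

32.8947


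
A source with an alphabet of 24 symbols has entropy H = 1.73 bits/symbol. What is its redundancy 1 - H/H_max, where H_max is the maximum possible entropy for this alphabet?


H_max = log2(K) = log2(24) = 4.585 bits/symbol. Redundancy = 1 - H/H_max = 1 - 1.73/4.585 = 1 - 0.3773 = 0.6227

0.6227


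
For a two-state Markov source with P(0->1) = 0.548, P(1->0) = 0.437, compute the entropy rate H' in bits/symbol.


Stationary distribution: pi_0 = p10/(p01+p10) = 0.4437, pi_1 = 0.5563. Entropy rate H' = pi_0*H(p01) + pi_1*H(p10) = 0.4437*0.9933 + 0.5563*0.9885 = 0.9907

0.9907 bits/symbol


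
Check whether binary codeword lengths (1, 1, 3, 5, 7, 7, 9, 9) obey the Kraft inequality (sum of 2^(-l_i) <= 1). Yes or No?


Kraft sum = sum(2^(-l_i)) = 1.1758, need <= 1. Result: violated (a binary prefix-free code with these lengths cannot exist)

No


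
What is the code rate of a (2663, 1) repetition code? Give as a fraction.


Rate = k/n = 1/2663

1/2663


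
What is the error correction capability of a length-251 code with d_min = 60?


Correction capability = floor((d-1)/2) = floor((60-1)/2) = 29

29 errors


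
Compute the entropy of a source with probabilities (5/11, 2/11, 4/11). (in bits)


H = -sum(p_i * log2(p_i)). Terms: -(5/11)*log2(5/11) = 0.517047; -(2/11)*log2(2/11) = 0.447169; -(4/11)*log2(4/11) = 0.530702. H = 0.517047 + 0.447169 + 0.530702 = 1.4949

1.4949 bits


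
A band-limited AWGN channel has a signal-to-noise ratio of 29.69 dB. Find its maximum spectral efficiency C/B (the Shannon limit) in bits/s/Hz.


SNR_linear = 10^(29.69/10) = 931.1079; C/B = log2(1 + SNR_linear) = log2(1 + 931.1079) = 9.8644

9.8644 bits/s/Hz


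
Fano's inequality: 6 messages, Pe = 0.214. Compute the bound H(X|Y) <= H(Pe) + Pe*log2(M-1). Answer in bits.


H(Pe) = -Pe*log2(Pe) - (1-Pe)*log2(1-Pe) = -0.214*log2(0.214) - 0.786*log2(0.786) = 0.476004 + 0.273055 = 0.7491. Pe*log2(M-1) = 0.214*log2(5) = 0.496893. Bound = H(Pe) + Pe*log2(M-1) = 0.476004 + 0.273055 + 0.496893 = 1.246

1.246 bits


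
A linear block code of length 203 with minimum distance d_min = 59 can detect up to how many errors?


Detection capability = d_min - 1 = 59 - 1 = 58

58 errors


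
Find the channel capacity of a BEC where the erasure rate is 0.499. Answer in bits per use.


C = 1 - epsilon = 1 - 0.499 = 0.501

0.501 bits


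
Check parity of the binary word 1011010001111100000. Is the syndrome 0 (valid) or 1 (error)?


Syndrome = XOR of all bits = 1 XOR 0 XOR 1 XOR 1 XOR 0 XOR 1 XOR 0 XOR 0 XOR 0 XOR 1 XOR 1 XOR 1 XOR 1 XOR 1 XOR 0 XOR 0 XOR 0 XOR 0 XOR 0 = 1

1


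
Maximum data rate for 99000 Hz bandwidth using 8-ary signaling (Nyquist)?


Rate = 2 * B * log2(M) = 2 * 99000 * 3.0 = 594000.0

594000.0 bps


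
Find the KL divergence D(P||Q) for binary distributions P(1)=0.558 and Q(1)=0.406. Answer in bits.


KL = p*log2(p/q) + (1-p)*log2((1-p)/(1-q)) = 0.558*log2(0.558/0.406) + 0.442*log2(0.442/0.594) = 0.0675

0.0675 bits


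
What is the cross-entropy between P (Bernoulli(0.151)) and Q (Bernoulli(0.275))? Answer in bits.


H(P,Q) = -p*log2(q) - (1-p)*log2(1-q). -0.151*log2(0.275) = 0.281237; -0.849*log2(0.725) = 0.393891. H(P,Q) = 0.281237 + 0.393891 = 0.6751

0.6751 bits


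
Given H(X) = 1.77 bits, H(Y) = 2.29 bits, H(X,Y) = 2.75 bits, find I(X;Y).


I(X;Y) = H(X) + H(Y) - H(X,Y) = 1.77 + 2.29 - 2.75 = 1.31

1.31 bits


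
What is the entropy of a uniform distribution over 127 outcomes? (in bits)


H = log2(n) = log2(127) = 6.9887

6.9887 bits


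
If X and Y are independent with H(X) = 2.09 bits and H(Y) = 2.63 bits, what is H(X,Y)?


For independent variables, H(X,Y) = H(X) + H(Y) = 2.09 + 2.63 = 4.72

4.72 bits


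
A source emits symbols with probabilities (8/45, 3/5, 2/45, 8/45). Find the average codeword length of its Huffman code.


Huffman construction (repeatedly merge the two least-probable nodes; each merge adds 1 bit to every symbol beneath it): 2/45 + 8/45 = 2/9; 8/45 + 2/9 = 2/5; 2/5 + 3/5 = 1. Resulting codeword lengths (in the order the probabilities were given): (3, 1, 3, 2). L_avg = sum(p_i * l_i) = 8/45*3 + 3/5*1 + 2/45*3 + 8/45*2 = 73/45 = 1.6222

1.6222 bits


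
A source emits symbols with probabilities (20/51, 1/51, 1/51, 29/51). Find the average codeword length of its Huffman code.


Huffman construction (repeatedly merge the two least-probable nodes; each merge adds 1 bit to every symbol beneath it): 1/51 + 1/51 = 2/51; 2/51 + 20/51 = 22/51; 22/51 + 29/51 = 1. Resulting codeword lengths (in the order the probabilities were given): (2, 3, 3, 1). L_avg = sum(p_i * l_i) = 20/51*2 + 1/51*3 + 1/51*3 + 29/51*1 = 25/17 = 1.4706

1.4706 bits


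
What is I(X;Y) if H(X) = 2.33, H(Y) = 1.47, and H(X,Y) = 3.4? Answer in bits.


I(X;Y) = H(X) + H(Y) - H(X,Y) = 2.33 + 1.47 - 3.4 = 0.4

0.4 bits


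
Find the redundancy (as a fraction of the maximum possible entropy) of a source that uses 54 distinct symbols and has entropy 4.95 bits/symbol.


H_max = log2(K) = log2(54) = 5.7549 bits/symbol. Redundancy = 1 - H/H_max = 1 - 4.95/5.7549 = 1 - 0.8601 = 0.1399

0.1399
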